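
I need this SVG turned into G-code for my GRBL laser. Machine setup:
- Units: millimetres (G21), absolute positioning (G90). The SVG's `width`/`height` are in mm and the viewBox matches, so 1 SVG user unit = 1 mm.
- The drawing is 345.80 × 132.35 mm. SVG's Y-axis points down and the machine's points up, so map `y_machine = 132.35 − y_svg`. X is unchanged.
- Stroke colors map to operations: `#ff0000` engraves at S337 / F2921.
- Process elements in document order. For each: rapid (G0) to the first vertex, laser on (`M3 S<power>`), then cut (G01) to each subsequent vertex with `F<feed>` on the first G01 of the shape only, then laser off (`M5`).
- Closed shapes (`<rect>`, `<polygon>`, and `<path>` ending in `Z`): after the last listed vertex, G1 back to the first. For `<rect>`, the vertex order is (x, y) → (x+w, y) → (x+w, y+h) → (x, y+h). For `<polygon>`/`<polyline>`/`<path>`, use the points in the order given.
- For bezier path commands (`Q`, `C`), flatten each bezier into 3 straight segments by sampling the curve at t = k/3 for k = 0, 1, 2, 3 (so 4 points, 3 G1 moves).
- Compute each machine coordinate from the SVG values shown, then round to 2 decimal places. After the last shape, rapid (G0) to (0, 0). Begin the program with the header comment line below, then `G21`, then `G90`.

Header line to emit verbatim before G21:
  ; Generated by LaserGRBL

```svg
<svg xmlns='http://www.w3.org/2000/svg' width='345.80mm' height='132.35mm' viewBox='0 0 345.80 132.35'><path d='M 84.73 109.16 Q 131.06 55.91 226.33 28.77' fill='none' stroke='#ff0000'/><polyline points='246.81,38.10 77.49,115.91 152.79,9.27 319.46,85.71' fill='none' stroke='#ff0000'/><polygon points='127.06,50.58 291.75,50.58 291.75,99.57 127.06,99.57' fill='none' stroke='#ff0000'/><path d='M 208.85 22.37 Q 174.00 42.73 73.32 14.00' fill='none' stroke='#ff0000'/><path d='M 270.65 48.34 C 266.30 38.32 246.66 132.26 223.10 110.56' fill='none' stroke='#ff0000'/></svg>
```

; Generated by LaserGRBL
G21
G90
G0 X84.73 Y23.19
M3 S337
G01 X121.05 Y55.79 F2921
G01 X168.25 Y82.59
G01 X226.33 Y103.58
M5
G0 X246.81 Y94.25
M3 S337
G01 X77.49 Y16.44 F2921
G01 X152.79 Y123.08
G01 X319.46 Y46.64
M5
G0 X127.06 Y81.77
M3 S337
G01 X291.75 Y81.77 F2921
G01 X291.75 Y32.78
G01 X127.06 Y32.78
G01 X127.06 Y81.77
M5
G0 X208.85 Y109.98
M3 S337
G01 X178.30 Y101.86 F2921
G01 X133.13 Y104.65
G01 X73.32 Y118.35
M5
G0 X270.65 Y84.01
M3 S337
G01 X261.62 Y67.51 F2921
G01 X244.93 Y30.50
G01 X223.10 Y21.79
M5
G0 X0.00 Y0.00

Since the viewBox matches the mm dimensions, user units are millimetres directly. The only transform is the Y-flip y_m = 132.35 − y_svg.

Shape 1 is a quadratic bezier drawn with `<path>`. Its stroke #ff0000 means engrave at S337, F2921. After flipping Y the toolpath is (84.73,23.19) → (121.05,55.79) → (168.25,82.59) → (226.33,103.58).

Shape 2 is a open polyline drawn with `<polyline>`. Its stroke #ff0000 means engrave at S337, F2921. After flipping Y the toolpath is (246.81,94.25) → (77.49,16.44) → (152.79,123.08) → (319.46,46.64).

Shape 3 is a rectangle drawn with `<polygon>`. Its stroke #ff0000 means engrave at S337, F2921. After flipping Y the toolpath is (127.06,81.77) → (291.75,81.77) → (291.75,32.78) → (127.06,32.78) → (127.06,81.77), returning to the start.

Shape 4 is a quadratic bezier drawn with `<path>`. Its stroke #ff0000 means engrave at S337, F2921. After flipping Y the toolpath is (208.85,109.98) → (178.30,101.86) → (133.13,104.65) → (73.32,118.35).

Shape 5 is a cubic bezier drawn with `<path>`. Its stroke #ff0000 means engrave at S337, F2921. After flipping Y the toolpath is (270.65,84.01) → (261.62,67.51) → (244.93,30.50) → (223.10,21.79).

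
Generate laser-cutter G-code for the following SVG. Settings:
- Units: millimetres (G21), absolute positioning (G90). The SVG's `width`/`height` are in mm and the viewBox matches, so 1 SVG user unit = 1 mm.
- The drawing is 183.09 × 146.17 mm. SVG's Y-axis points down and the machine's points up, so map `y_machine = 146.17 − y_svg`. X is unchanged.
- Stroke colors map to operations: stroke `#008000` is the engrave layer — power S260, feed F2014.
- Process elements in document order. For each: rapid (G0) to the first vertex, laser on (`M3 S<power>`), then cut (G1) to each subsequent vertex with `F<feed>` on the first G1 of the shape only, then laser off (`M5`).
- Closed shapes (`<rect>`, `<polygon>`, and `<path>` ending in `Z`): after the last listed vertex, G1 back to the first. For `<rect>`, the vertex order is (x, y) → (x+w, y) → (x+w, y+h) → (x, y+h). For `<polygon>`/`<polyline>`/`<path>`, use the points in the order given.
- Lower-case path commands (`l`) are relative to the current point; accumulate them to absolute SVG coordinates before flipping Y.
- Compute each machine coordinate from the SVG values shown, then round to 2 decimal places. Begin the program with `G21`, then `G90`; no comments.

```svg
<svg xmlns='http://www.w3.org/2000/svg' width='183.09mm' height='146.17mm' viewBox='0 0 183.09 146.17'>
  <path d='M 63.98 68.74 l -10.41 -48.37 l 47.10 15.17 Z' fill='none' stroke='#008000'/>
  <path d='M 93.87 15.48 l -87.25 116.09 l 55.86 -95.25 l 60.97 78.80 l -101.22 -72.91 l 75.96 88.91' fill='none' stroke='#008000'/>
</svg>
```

G21
G90
G0 X63.98 Y77.43
M3 S260
G1 X53.57 Y125.80 F2014
G1 X100.67 Y110.63
G1 X63.98 Y77.43
M5
G0 X93.87 Y130.69
M3 S260
G1 X6.62 Y14.60 F2014
G1 X62.48 Y109.85
G1 X123.45 Y31.05
G1 X22.23 Y103.96
G1 X98.19 Y15.05
M5

1 u = 1 mm; y_m = 146.17 − y.

[1] `<path>` regular polygon, #008000→engrave S260 F2014: (63.98,77.43) → (53.57,125.80) → (100.67,110.63) → (63.98,77.43) (closed)

[2] `<path>` open polyline, #008000→engrave S260 F2014: (93.87,130.69) → (6.62,14.60) → (62.48,109.85) → (123.45,31.05) → (22.23,103.96) → (98.19,15.05)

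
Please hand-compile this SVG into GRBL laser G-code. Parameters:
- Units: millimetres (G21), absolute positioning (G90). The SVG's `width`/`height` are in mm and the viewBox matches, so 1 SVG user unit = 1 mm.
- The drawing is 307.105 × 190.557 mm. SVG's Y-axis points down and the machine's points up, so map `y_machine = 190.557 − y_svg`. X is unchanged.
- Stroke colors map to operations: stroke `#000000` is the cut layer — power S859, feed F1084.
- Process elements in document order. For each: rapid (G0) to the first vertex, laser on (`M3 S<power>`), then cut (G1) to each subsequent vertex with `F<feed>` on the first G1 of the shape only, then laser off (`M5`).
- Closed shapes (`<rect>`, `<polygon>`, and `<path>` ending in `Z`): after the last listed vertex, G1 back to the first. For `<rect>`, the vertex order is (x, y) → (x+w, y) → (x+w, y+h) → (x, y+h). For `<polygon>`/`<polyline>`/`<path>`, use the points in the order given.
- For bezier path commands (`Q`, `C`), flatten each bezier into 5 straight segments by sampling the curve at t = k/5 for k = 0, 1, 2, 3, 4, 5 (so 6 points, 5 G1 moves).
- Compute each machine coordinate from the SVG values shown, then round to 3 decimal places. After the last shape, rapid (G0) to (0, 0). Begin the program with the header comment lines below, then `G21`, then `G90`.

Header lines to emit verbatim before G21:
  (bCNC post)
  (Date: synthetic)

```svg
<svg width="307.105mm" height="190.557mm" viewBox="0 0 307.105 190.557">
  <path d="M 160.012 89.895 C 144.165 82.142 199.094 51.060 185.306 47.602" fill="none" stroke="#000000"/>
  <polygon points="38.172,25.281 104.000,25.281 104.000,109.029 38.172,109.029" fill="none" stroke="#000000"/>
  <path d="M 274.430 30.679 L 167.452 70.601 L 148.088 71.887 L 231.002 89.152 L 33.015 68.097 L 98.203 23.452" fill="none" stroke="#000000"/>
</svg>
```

(bCNC post)
(Date: synthetic)
G21
G90
G0 X160.012 Y100.662
M3 S859
G1 X157.881 Y107.706 F1084
G1 X166.041 Y117.903
G1 X177.795 Y128.807
G1 X186.449 Y137.973
G1 X185.306 Y142.955
M5
G0 X38.172 Y165.276
M3 S859
G1 X104.000 Y165.276 F1084
G1 X104.000 Y81.528
G1 X38.172 Y81.528
G1 X38.172 Y165.276
M5
G0 X274.430 Y159.878
M3 S859
G1 X167.452 Y119.956 F1084
G1 X148.088 Y118.670
G1 X231.002 Y101.405
G1 X33.015 Y122.460
G1 X98.203 Y167.105
M5
G0 X0.000 Y0.000

1 u = 1 mm; y_m = 190.557 − y.

[1] `<path>` cubic bezier, #000000→cut S859 F1084: (160.012,100.662) → (157.881,107.706) → (166.041,117.903) → (177.795,128.807) → (186.449,137.973) → (185.306,142.955)

[2] `<polygon>` rectangle, #000000→cut S859 F1084: (38.172,165.276) → (104.000,165.276) → (104.000,81.528) → (38.172,81.528) → (38.172,165.276) (closed)

[3] `<path>` open polyline, #000000→cut S859 F1084: (274.430,159.878) → (167.452,119.956) → (148.088,118.670) → (231.002,101.405) → (33.015,122.460) → (98.203,167.105)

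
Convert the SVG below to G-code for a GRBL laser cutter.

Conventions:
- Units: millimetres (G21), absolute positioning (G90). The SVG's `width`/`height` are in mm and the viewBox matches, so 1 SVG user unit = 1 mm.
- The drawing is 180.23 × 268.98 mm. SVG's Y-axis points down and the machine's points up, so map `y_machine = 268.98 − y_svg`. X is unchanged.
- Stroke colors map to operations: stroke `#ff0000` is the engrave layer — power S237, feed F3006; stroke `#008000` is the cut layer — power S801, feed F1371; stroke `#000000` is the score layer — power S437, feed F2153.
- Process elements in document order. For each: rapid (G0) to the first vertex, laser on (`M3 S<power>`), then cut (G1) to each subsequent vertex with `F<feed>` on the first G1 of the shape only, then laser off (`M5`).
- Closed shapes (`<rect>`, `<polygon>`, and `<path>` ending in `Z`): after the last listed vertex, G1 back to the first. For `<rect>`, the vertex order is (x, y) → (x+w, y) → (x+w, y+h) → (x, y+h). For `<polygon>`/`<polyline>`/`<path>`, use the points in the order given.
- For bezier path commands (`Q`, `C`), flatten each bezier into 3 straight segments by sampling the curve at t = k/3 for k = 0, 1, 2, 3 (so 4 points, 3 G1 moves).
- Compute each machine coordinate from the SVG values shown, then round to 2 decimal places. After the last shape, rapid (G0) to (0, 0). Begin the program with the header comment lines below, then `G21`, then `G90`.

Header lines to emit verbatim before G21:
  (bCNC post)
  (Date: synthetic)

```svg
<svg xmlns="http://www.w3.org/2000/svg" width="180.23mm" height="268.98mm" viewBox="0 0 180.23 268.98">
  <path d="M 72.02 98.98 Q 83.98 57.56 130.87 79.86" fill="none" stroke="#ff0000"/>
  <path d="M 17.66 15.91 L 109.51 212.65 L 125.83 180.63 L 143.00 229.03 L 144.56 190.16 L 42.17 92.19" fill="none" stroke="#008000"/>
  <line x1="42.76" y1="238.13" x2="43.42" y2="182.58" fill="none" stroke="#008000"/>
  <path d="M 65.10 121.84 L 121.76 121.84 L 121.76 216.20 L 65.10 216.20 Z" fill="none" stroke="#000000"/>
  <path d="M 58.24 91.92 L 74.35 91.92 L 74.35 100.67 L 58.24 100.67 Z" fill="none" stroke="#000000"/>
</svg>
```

1 u = 1 mm; y_m = 268.98 − y.

[1] `<path>` quadratic bezier, #ff0000→engrave S237 F3006: (72.02,170.00) → (83.87,190.53) → (103.49,196.91) → (130.87,189.12)

[2] `<path>` open polyline, #008000→cut S801 F1371: (17.66,253.07) → (109.51,56.33) → (125.83,88.35) → (143.00,39.95) → (144.56,78.82) → (42.17,176.79)

[3] `<line>` line segment, #008000→cut S801 F1371: (42.76,30.85) → (43.42,86.40)

[4] `<path>` rectangle, #000000→score S437 F2153: (65.10,147.14) → (121.76,147.14) → (121.76,52.78) → (65.10,52.78) → (65.10,147.14) (closed)

[5] `<path>` rectangle, #000000→score S437 F2153: (58.24,177.06) → (74.35,177.06) → (74.35,168.31) → (58.24,168.31) → (58.24,177.06) (closed)

(bCNC post)
(Date: synthetic)
G21
G90
G0 X72.02 Y170.00
M3 S237
G1 X83.87 Y190.53 F3006
G1 X103.49 Y196.91
G1 X130.87 Y189.12
M5
G0 X17.66 Y253.07
M3 S801
G1 X109.51 Y56.33 F1371
G1 X125.83 Y88.35
G1 X143.00 Y39.95
G1 X144.56 Y78.82
G1 X42.17 Y176.79
M5
G0 X42.76 Y30.85
M3 S801
G1 X43.42 Y86.40 F1371
M5
G0 X65.10 Y147.14
M3 S437
G1 X121.76 Y147.14 F2153
G1 X121.76 Y52.78
G1 X65.10 Y52.78
G1 X65.10 Y147.14
M5
G0 X58.24 Y177.06
M3 S437
G1 X74.35 Y177.06 F2153
G1 X74.35 Y168.31
G1 X58.24 Y168.31
G1 X58.24 Y177.06
M5
G0 X0.00 Y0.00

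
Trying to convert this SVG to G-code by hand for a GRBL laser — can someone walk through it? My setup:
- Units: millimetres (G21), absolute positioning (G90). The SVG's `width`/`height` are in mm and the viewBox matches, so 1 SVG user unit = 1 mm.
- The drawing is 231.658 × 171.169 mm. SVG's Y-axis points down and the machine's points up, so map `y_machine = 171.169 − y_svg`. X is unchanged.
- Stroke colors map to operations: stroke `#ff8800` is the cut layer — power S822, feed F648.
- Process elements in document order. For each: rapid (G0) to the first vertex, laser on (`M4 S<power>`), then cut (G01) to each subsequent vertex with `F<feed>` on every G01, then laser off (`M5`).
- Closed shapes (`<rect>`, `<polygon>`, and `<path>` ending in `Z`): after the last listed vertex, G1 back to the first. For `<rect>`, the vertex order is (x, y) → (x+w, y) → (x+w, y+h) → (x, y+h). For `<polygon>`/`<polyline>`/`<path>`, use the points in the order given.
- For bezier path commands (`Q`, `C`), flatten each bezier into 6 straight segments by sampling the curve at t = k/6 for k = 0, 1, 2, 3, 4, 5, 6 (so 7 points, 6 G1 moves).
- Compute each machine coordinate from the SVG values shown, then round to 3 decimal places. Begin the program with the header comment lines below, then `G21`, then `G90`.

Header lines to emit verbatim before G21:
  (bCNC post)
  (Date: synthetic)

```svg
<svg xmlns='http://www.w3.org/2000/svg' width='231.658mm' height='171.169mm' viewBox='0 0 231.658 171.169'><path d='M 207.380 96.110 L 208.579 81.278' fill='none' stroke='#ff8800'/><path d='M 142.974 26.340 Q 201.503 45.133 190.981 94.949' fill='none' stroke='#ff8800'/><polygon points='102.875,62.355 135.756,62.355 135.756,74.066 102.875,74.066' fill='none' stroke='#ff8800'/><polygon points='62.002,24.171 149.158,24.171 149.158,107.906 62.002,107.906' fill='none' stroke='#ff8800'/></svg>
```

1 u = 1 mm; y_m = 171.169 − y.

[1] `<path>` line segment, #ff8800→cut S822 F648: (207.380,75.059) → (208.579,89.891)

[2] `<path>` quadratic bezier, #ff8800→cut S822 F648: (142.974,144.829) → (160.566,137.703) → (174.321,128.853) → (184.240,118.280) → (190.323,105.984) → (192.570,91.964) → (190.981,76.220)

[3] `<polygon>` rectangle, #ff8800→cut S822 F648: (102.875,108.814) → (135.756,108.814) → (135.756,97.103) → (102.875,97.103) → (102.875,108.814) (closed)

[4] `<polygon>` rectangle, #ff8800→cut S822 F648: (62.002,146.998) → (149.158,146.998) → (149.158,63.263) → (62.002,63.263) → (62.002,146.998) (closed)

(bCNC post)
(Date: synthetic)
G21
G90
G0 X207.380 Y75.059
M4 S822
G01 X208.579 Y89.891 F648
M5
G0 X142.974 Y144.829
M4 S822
G01 X160.566 Y137.703 F648
G01 X174.321 Y128.853 F648
G01 X184.240 Y118.280 F648
G01 X190.323 Y105.984 F648
G01 X192.570 Y91.964 F648
G01 X190.981 Y76.220 F648
M5
G0 X102.875 Y108.814
M4 S822
G01 X135.756 Y108.814 F648
G01 X135.756 Y97.103 F648
G01 X102.875 Y97.103 F648
G01 X102.875 Y108.814 F648
M5
G0 X62.002 Y146.998
M4 S822
G01 X149.158 Y146.998 F648
G01 X149.158 Y63.263 F648
G01 X62.002 Y63.263 F648
G01 X62.002 Y146.998 F648
M5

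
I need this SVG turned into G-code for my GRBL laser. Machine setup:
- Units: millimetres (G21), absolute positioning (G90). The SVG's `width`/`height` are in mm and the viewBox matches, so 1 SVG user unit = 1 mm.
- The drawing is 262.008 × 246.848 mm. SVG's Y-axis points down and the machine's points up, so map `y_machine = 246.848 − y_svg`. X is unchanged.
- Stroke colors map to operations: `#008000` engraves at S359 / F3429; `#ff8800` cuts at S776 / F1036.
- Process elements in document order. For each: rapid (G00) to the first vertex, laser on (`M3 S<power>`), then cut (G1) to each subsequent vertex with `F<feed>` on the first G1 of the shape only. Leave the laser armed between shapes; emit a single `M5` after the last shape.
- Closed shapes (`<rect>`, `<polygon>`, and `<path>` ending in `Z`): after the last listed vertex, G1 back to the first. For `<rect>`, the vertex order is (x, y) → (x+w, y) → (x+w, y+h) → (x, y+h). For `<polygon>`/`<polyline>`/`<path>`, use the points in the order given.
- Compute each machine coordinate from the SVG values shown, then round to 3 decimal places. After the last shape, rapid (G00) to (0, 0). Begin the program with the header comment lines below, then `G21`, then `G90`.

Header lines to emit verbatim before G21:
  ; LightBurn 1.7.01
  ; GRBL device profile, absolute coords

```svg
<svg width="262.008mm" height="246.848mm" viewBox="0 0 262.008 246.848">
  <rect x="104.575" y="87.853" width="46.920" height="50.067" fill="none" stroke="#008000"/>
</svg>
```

1 u = 1 mm; y_m = 246.848 − y.

[1] `<rect>` rectangle, #008000→engrave S359 F3429: (104.575,158.995) → (151.495,158.995) → (151.495,108.928) → (104.575,108.928) → (104.575,158.995) (closed)

; LightBurn 1.7.01
; GRBL device profile, absolute coords
G21
G90
G00 X104.575 Y158.995
M3 S359
G1 X151.495 Y158.995 F3429
G1 X151.495 Y108.928
G1 X104.575 Y108.928
G1 X104.575 Y158.995
M5
G00 X0.000 Y0.000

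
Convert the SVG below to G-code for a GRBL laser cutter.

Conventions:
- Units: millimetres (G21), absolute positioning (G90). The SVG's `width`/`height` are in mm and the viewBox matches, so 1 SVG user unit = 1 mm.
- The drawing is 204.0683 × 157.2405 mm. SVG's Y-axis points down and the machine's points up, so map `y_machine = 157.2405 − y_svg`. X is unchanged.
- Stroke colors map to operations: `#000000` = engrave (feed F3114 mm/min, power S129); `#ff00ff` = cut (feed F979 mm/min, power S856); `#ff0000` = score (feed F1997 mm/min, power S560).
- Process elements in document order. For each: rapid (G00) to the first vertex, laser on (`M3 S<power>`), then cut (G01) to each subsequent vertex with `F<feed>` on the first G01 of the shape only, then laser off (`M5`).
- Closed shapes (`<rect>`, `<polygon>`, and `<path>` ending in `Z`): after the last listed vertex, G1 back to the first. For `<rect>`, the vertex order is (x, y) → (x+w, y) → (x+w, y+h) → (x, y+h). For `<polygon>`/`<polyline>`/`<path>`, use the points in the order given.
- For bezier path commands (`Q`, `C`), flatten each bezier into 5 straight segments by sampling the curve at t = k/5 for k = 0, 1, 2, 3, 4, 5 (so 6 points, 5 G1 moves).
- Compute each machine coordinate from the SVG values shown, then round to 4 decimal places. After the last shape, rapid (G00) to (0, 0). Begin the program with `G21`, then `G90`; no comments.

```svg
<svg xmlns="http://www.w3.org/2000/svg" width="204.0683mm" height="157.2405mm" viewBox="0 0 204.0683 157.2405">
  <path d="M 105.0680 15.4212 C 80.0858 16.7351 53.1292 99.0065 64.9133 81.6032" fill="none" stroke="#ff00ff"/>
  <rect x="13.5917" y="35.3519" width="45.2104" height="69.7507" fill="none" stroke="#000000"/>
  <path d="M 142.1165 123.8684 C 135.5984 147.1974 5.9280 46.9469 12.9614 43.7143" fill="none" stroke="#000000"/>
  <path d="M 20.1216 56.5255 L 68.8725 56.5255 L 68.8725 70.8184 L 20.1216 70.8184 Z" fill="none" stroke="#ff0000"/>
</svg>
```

G21
G90
G00 X105.0680 Y141.8193
M3 S856
G01 X90.1675 Y132.7611 F979
G01 X76.7474 Y112.9435
G01 X66.7621 Y91.0367
G01 X62.1660 Y75.7112
G01 X64.9133 Y75.6373
M5
G00 X13.5917 Y121.8886
M3 S129
G01 X58.8021 Y121.8886 F3114
G01 X58.8021 Y52.1379
G01 X13.5917 Y52.1379
G01 X13.5917 Y121.8886
M5
G00 X142.1165 Y33.3721
M3 S129
G01 X125.5062 Y32.4395 F3114
G01 X91.8125 Y50.5772
G01 X53.5084 Y77.1967
G01 X23.0670 Y101.7093
G01 X12.9614 Y113.5262
M5
G00 X20.1216 Y100.7150
M3 S560
G01 X68.8725 Y100.7150 F1997
G01 X68.8725 Y86.4221
G01 X20.1216 Y86.4221
G01 X20.1216 Y100.7150
M5
G00 X0.0000 Y0.0000

Since the viewBox matches the mm dimensions, user units are millimetres directly. The only transform is the Y-flip y_m = 157.2405 − y_svg.

Shape 1 is a cubic bezier drawn with `<path>`. Its stroke #ff00ff means cut at S856, F979. After flipping Y the toolpath is (105.0680,141.8193) → (90.1675,132.7611) → (76.7474,112.9435) → (66.7621,91.0367) → (62.1660,75.7112) → (64.9133,75.6373).

Shape 2 is a rectangle drawn with `<rect>`. Its stroke #000000 means engrave at S129, F3114. After flipping Y the toolpath is (13.5917,121.8886) → (58.8021,121.8886) → (58.8021,52.1379) → (13.5917,52.1379) → (13.5917,121.8886), returning to the start.

Shape 3 is a cubic bezier drawn with `<path>`. Its stroke #000000 means engrave at S129, F3114. After flipping Y the toolpath is (142.1165,33.3721) → (125.5062,32.4395) → (91.8125,50.5772) → (53.5084,77.1967) → (23.0670,101.7093) → (12.9614,113.5262).

Shape 4 is a rectangle drawn with `<path>`. Its stroke #ff0000 means score at S560, F1997. After flipping Y the toolpath is (20.1216,100.7150) → (68.8725,100.7150) → (68.8725,86.4221) → (20.1216,86.4221) → (20.1216,100.7150), returning to the start.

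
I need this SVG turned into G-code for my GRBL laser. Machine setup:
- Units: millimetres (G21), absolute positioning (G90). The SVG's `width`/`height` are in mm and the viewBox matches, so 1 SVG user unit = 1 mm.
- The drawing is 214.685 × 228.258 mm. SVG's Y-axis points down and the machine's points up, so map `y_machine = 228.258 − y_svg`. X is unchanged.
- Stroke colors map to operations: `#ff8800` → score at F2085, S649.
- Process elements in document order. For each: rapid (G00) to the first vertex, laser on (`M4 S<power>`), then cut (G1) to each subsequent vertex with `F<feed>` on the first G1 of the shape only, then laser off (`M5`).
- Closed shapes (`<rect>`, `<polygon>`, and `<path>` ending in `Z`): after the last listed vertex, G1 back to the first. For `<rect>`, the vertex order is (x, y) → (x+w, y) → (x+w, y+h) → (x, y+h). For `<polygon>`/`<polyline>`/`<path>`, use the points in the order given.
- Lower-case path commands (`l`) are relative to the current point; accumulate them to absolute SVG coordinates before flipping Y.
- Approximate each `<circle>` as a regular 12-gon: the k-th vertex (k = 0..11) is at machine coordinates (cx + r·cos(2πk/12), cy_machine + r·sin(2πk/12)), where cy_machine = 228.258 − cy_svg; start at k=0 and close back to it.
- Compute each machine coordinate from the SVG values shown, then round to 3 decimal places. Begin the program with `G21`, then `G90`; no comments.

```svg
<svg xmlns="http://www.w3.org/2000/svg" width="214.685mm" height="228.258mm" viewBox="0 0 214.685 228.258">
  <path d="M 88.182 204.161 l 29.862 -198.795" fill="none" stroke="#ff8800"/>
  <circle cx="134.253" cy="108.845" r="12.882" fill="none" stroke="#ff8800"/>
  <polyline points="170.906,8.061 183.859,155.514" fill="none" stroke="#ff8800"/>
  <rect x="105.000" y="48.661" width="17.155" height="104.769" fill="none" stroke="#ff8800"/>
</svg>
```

1 u = 1 mm; y_m = 228.258 − y.

[1] `<path>` line segment, #ff8800→score S649 F2085: (88.182,24.097) → (118.044,222.892)

[2] `<circle>` circle, #ff8800→score S649 F2085: (147.135,119.413) → (145.409,125.854) → (140.694,130.569) → (134.253,132.295) → (127.812,130.569) → (123.097,125.854) → (121.371,119.413) → (123.097,112.972) → (127.812,108.257) → (134.253,106.531) → (140.694,108.257) → (145.409,112.972) → (147.135,119.413) (closed)

[3] `<polyline>` line segment, #ff8800→score S649 F2085: (170.906,220.197) → (183.859,72.744)

[4] `<rect>` rectangle, #ff8800→score S649 F2085: (105.000,179.597) → (122.155,179.597) → (122.155,74.828) → (105.000,74.828) → (105.000,179.597) (closed)

G21
G90
G00 X88.182 Y24.097
M4 S649
G1 X118.044 Y222.892 F2085
M5
G00 X147.135 Y119.413
M4 S649
G1 X145.409 Y125.854 F2085
G1 X140.694 Y130.569
G1 X134.253 Y132.295
G1 X127.812 Y130.569
G1 X123.097 Y125.854
G1 X121.371 Y119.413
G1 X123.097 Y112.972
G1 X127.812 Y108.257
G1 X134.253 Y106.531
G1 X140.694 Y108.257
G1 X145.409 Y112.972
G1 X147.135 Y119.413
M5
G00 X170.906 Y220.197
M4 S649
G1 X183.859 Y72.744 F2085
M5
G00 X105.000 Y179.597
M4 S649
G1 X122.155 Y179.597 F2085
G1 X122.155 Y74.828
G1 X105.000 Y74.828
G1 X105.000 Y179.597
M5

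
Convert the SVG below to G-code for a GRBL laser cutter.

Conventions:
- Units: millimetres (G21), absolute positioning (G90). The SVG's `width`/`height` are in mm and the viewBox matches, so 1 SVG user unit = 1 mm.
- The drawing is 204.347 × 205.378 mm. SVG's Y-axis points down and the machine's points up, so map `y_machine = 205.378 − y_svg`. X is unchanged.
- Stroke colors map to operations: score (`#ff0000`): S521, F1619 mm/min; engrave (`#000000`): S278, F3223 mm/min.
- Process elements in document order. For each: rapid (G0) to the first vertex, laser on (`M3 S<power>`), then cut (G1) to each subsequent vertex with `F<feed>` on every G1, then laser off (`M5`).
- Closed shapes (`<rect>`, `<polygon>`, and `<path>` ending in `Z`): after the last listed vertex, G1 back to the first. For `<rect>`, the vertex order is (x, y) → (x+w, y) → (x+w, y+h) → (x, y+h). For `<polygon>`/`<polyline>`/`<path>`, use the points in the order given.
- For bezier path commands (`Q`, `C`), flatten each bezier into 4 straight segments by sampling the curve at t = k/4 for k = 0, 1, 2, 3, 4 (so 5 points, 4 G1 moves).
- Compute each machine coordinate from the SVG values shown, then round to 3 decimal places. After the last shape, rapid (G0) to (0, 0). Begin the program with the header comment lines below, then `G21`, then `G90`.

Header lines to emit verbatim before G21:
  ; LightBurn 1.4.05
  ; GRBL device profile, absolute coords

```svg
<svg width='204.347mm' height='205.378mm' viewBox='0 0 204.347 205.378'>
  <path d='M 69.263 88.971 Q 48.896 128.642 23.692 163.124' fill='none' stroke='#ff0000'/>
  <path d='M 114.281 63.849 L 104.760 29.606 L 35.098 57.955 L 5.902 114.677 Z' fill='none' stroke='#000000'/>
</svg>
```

viewBox `0 0 204.347 205.378` with mm width/height → 1 unit = 1 mm. Flip: y_m = 205.378 − y_svg.

**Shape 1** — `<path>` quadratic bezier, stroke `#ff0000` → score (S521, F1619). Control points (SVG): P0=(69.263,88.971), P1=(48.896,128.642), P2=(23.692,163.124); sampled at t=k/4. Machine vertices: (69.263,116.407) → (58.777,96.896) → (47.687,78.033) → (35.992,59.819) → (23.692,42.254). Open path.

**Shape 2** — `<path>` closed polygon, stroke `#000000` → engrave (S278, F3223). Machine vertices: (114.281,141.529) → (104.760,175.772) → (35.098,147.423) → (5.902,90.701) → (114.281,141.529). Closed: final G1 returns to the first vertex.

; LightBurn 1.4.05
; GRBL device profile, absolute coords
G21
G90
G0 X69.263 Y116.407
M3 S521
G1 X58.777 Y96.896 F1619
G1 X47.687 Y78.033 F1619
G1 X35.992 Y59.819 F1619
G1 X23.692 Y42.254 F1619
M5
G0 X114.281 Y141.529
M3 S278
G1 X104.760 Y175.772 F3223
G1 X35.098 Y147.423 F3223
G1 X5.902 Y90.701 F3223
G1 X114.281 Y141.529 F3223
M5
G0 X0.000 Y0.000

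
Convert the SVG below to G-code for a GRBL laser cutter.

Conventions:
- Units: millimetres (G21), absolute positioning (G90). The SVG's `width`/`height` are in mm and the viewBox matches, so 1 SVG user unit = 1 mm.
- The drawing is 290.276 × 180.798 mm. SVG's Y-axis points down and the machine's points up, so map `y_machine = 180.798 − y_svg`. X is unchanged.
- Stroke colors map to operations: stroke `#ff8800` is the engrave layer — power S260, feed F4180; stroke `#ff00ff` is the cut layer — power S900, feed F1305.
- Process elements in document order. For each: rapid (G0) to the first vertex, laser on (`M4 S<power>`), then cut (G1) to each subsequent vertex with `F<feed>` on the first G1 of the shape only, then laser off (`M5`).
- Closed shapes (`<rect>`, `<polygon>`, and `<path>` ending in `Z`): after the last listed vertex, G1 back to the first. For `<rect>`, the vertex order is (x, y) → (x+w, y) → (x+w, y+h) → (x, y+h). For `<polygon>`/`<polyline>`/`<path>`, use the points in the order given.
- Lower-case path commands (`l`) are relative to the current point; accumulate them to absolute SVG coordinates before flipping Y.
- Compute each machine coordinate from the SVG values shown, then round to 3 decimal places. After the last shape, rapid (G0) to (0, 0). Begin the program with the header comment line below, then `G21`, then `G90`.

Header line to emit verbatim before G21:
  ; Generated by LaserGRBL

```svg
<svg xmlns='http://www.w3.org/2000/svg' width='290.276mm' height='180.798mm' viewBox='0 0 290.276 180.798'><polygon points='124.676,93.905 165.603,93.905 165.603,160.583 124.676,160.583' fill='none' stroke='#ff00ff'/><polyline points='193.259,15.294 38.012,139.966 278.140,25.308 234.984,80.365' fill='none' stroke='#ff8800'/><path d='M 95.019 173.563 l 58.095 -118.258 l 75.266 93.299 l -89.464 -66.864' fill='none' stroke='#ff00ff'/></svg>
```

; Generated by LaserGRBL
G21
G90
G0 X124.676 Y86.893
M4 S900
G1 X165.603 Y86.893 F1305
G1 X165.603 Y20.215
G1 X124.676 Y20.215
G1 X124.676 Y86.893
M5
G0 X193.259 Y165.504
M4 S260
G1 X38.012 Y40.832 F4180
G1 X278.140 Y155.490
G1 X234.984 Y100.433
M5
G0 X95.019 Y7.235
M4 S900
G1 X153.114 Y125.493 F1305
G1 X228.380 Y32.194
G1 X138.916 Y99.058
M5
G0 X0.000 Y0.000

1 u = 1 mm; y_m = 180.798 − y.

[1] `<polygon>` rectangle, #ff00ff→cut S900 F1305: (124.676,86.893) → (165.603,86.893) → (165.603,20.215) → (124.676,20.215) → (124.676,86.893) (closed)

[2] `<polyline>` open polyline, #ff8800→engrave S260 F4180: (193.259,165.504) → (38.012,40.832) → (278.140,155.490) → (234.984,100.433)

[3] `<path>` open polyline, #ff00ff→cut S900 F1305: (95.019,7.235) → (153.114,125.493) → (228.380,32.194) → (138.916,99.058)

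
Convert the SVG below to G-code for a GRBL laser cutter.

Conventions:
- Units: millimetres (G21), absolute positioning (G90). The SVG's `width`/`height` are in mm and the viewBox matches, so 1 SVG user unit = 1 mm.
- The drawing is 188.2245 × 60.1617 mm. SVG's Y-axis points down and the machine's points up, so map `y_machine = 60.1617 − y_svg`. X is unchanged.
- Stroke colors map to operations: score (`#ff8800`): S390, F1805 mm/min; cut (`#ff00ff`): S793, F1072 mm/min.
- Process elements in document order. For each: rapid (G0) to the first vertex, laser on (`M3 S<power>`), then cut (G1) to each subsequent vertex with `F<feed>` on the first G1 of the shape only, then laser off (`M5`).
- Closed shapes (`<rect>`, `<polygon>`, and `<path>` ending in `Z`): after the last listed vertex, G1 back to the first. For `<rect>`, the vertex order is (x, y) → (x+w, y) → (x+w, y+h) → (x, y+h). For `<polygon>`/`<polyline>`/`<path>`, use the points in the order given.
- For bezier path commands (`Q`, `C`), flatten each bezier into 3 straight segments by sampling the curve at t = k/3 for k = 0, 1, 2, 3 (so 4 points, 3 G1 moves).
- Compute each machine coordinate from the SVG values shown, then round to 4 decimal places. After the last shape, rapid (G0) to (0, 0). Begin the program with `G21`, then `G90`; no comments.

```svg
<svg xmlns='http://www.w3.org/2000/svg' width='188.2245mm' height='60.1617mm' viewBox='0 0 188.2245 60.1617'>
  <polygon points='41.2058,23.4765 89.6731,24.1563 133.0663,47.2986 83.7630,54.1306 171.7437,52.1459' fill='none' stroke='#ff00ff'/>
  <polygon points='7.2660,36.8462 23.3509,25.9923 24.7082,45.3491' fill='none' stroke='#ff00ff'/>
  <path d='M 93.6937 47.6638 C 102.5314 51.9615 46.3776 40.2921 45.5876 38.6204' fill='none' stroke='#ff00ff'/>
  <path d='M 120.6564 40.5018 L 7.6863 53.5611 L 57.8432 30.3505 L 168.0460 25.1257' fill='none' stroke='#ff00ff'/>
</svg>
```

G21
G90
G0 X41.2058 Y36.6852
M3 S793
G1 X89.6731 Y36.0054 F1072
G1 X133.0663 Y12.8631
G1 X83.7630 Y6.0311
G1 X171.7437 Y8.0158
G1 X41.2058 Y36.6852
M5
G0 X7.2660 Y23.3155
M3 S793
G1 X23.3509 Y34.1694 F1072
G1 X24.7082 Y14.8126
G1 X7.2660 Y23.3155
M5
G0 X93.6937 Y12.4979
M3 S793
G1 X85.3252 Y12.5609 F1072
G1 X60.3746 Y17.4987
G1 X45.5876 Y21.5413
M5
G0 X120.6564 Y19.6599
M3 S793
G1 X7.6863 Y6.6006 F1072
G1 X57.8432 Y29.8112
G1 X168.0460 Y35.0360
M5
G0 X0.0000 Y0.0000

viewBox `0 0 188.2245 60.1617` with mm width/height → 1 unit = 1 mm. Flip: y_m = 60.1617 − y_svg.

**Shape 1** — `<polygon>` closed polygon, stroke `#ff00ff` → cut (S793, F1072). Machine vertices: (41.2058,36.6852) → (89.6731,36.0054) → (133.0663,12.8631) → (83.7630,6.0311) → (171.7437,8.0158) → (41.2058,36.6852). Closed: final G1 returns to the first vertex.

**Shape 2** — `<polygon>` regular polygon, stroke `#ff00ff` → cut (S793, F1072). Machine vertices: (7.2660,23.3155) → (23.3509,34.1694) → (24.7082,14.8126) → (7.2660,23.3155). Closed: final G1 returns to the first vertex.

**Shape 3** — `<path>` cubic bezier, stroke `#ff00ff` → cut (S793, F1072). Control points (SVG): P0=(93.6937,47.6638), P1=(102.5314,51.9615), P2=(46.3776,40.2921), P3=(45.5876,38.6204); sampled at t=k/3. Machine vertices: (93.6937,12.4979) → (85.3252,12.5609) → (60.3746,17.4987) → (45.5876,21.5413). Open path.

**Shape 4** — `<path>` open polyline, stroke `#ff00ff` → cut (S793, F1072). Machine vertices: (120.6564,19.6599) → (7.6863,6.6006) → (57.8432,29.8112) → (168.0460,35.0360). Open path.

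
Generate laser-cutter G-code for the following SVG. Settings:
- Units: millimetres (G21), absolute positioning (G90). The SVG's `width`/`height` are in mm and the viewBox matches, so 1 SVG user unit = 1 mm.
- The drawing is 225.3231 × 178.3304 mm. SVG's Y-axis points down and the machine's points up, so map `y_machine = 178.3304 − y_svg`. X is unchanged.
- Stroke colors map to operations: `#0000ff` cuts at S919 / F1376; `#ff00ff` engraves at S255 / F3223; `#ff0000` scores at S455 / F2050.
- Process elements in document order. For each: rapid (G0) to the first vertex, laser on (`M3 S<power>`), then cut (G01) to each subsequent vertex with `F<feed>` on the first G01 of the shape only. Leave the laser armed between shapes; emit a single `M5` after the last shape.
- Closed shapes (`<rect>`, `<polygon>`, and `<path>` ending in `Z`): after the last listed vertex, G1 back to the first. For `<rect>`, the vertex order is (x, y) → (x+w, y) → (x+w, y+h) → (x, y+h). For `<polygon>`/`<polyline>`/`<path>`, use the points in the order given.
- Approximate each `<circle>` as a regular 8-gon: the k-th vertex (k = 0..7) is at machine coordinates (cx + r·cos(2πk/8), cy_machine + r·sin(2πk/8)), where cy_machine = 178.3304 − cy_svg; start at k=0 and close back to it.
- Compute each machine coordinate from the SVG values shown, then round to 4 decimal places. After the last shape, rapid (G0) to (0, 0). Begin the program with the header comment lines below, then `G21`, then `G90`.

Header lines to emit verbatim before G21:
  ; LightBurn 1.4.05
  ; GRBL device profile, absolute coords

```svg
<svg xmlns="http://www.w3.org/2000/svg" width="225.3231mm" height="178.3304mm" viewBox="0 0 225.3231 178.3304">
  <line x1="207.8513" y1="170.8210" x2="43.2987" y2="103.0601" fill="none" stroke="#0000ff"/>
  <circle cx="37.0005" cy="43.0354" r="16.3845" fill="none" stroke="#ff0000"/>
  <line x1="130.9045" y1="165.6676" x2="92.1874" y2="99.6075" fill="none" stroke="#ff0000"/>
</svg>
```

; LightBurn 1.4.05
; GRBL device profile, absolute coords
G21
G90
G0 X207.8513 Y7.5094
M3 S919
G01 X43.2987 Y75.2703 F1376
G0 X53.3850 Y135.2950
M3 S455
G01 X48.5861 Y146.8806 F2050
G01 X37.0005 Y151.6795
G01 X25.4149 Y146.8806
G01 X20.6160 Y135.2950
G01 X25.4149 Y123.7094
G01 X37.0005 Y118.9105
G01 X48.5861 Y123.7094
G01 X53.3850 Y135.2950
G0 X130.9045 Y12.6628
M3 S455
G01 X92.1874 Y78.7229 F2050
M5
G0 X0.0000 Y0.0000

1 u = 1 mm; y_m = 178.3304 − y.

[1] `<line>` line segment, #0000ff→cut S919 F1376: (207.8513,7.5094) → (43.2987,75.2703)

[2] `<circle>` circle, #ff0000→score S455 F2050: (53.3850,135.2950) → (48.5861,146.8806) → (37.0005,151.6795) → (25.4149,146.8806) → (20.6160,135.2950) → (25.4149,123.7094) → (37.0005,118.9105) → (48.5861,123.7094) → (53.3850,135.2950) (closed)

[3] `<line>` line segment, #ff0000→score S455 F2050: (130.9045,12.6628) → (92.1874,78.7229)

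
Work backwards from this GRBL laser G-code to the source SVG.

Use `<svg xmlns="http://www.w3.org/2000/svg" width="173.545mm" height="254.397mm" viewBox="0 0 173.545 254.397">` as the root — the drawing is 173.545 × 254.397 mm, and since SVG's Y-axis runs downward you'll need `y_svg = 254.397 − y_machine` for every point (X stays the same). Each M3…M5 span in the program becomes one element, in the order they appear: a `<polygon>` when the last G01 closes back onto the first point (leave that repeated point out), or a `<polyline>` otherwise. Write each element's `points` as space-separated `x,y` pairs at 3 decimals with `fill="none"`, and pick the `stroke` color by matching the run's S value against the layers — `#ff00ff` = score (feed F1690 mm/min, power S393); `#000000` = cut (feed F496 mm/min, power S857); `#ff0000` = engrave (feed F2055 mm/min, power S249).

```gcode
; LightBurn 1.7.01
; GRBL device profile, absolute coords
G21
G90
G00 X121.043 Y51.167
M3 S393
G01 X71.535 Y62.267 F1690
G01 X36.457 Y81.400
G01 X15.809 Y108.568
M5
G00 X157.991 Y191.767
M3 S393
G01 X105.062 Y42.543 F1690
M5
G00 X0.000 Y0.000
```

<svg xmlns="http://www.w3.org/2000/svg" width="173.545mm" height="254.397mm" viewBox="0 0 173.545 254.397">
  <polyline points="121.043,203.230 71.535,192.130 36.457,172.997 15.809,145.829" fill="none" stroke="#ff00ff"/>
  <polyline points="157.991,62.630 105.062,211.854" fill="none" stroke="#ff00ff"/>
</svg>

y_svg = 254.397 − y_m. Every run uses S393, so all elements get stroke `#ff00ff` (score).

[1] open run; points: 121.043,203.230 71.535,192.130 36.457,172.997 15.809,145.829

[2] open run; points: 157.991,62.630 105.062,211.854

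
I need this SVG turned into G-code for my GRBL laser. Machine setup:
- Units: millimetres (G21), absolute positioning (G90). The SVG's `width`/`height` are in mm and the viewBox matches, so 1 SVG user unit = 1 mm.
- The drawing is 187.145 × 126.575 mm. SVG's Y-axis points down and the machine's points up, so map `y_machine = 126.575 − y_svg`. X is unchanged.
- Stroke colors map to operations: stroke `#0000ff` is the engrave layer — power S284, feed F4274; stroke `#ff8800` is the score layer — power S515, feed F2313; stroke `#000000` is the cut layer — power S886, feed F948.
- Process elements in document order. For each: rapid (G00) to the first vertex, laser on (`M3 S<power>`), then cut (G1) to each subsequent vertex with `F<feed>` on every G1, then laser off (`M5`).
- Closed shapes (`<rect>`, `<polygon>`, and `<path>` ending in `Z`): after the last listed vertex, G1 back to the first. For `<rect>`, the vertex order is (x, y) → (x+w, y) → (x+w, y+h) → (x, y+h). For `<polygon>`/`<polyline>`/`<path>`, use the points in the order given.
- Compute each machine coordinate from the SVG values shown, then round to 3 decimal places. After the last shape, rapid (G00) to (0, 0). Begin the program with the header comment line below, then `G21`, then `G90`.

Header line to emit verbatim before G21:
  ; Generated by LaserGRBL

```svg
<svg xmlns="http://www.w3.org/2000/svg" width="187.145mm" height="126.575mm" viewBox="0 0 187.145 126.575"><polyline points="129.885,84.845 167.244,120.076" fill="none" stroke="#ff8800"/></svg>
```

viewBox `0 0 187.145 126.575` with mm width/height → 1 unit = 1 mm. Flip: y_m = 126.575 − y_svg.

**Shape 1** — `<polyline>` line segment, stroke `#ff8800` → score (S515, F2313). Machine vertices: (129.885,41.730) → (167.244,6.499). Open path.

; Generated by LaserGRBL
G21
G90
G00 X129.885 Y41.730
M3 S515
G1 X167.244 Y6.499 F2313
M5
G00 X0.000 Y0.000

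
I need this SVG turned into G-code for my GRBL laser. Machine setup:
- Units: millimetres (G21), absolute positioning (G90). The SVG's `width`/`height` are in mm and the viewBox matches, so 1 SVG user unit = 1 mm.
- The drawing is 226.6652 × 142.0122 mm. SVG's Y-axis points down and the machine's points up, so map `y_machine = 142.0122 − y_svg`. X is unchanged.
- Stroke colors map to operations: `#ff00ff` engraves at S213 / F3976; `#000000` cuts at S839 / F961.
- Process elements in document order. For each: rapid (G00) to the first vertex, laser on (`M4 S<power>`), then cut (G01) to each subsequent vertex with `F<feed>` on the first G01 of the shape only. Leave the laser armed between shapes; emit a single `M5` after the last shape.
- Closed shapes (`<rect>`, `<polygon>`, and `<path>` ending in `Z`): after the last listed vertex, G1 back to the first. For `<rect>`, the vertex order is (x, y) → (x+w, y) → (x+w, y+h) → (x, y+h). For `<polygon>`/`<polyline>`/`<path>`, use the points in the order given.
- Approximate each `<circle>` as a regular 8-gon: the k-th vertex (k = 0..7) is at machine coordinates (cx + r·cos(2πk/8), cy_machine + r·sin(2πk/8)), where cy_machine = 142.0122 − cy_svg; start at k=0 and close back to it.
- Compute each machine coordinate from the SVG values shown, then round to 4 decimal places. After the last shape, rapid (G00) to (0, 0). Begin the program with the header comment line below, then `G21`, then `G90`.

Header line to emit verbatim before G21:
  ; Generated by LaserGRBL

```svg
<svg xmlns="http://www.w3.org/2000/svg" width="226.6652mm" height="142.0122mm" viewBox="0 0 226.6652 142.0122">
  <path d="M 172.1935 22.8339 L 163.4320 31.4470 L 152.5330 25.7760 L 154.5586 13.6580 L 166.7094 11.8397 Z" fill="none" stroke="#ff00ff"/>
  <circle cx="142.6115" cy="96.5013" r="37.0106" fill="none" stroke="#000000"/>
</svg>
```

1 u = 1 mm; y_m = 142.0122 − y.

[1] `<path>` regular polygon, #ff00ff→engrave S213 F3976: (172.1935,119.1783) → (163.4320,110.5652) → (152.5330,116.2362) → (154.5586,128.3542) → (166.7094,130.1725) → (172.1935,119.1783) (closed)

[2] `<circle>` circle, #000000→cut S839 F961: (179.6221,45.5109) → (168.7819,71.6813) → (142.6115,82.5215) → (116.4411,71.6813) → (105.6009,45.5109) → (116.4411,19.3405) → (142.6115,8.5003) → (168.7819,19.3405) → (179.6221,45.5109) (closed)

; Generated by LaserGRBL
G21
G90
G00 X172.1935 Y119.1783
M4 S213
G01 X163.4320 Y110.5652 F3976
G01 X152.5330 Y116.2362
G01 X154.5586 Y128.3542
G01 X166.7094 Y130.1725
G01 X172.1935 Y119.1783
G00 X179.6221 Y45.5109
M4 S839
G01 X168.7819 Y71.6813 F961
G01 X142.6115 Y82.5215
G01 X116.4411 Y71.6813
G01 X105.6009 Y45.5109
G01 X116.4411 Y19.3405
G01 X142.6115 Y8.5003
G01 X168.7819 Y19.3405
G01 X179.6221 Y45.5109
M5
G00 X0.0000 Y0.0000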